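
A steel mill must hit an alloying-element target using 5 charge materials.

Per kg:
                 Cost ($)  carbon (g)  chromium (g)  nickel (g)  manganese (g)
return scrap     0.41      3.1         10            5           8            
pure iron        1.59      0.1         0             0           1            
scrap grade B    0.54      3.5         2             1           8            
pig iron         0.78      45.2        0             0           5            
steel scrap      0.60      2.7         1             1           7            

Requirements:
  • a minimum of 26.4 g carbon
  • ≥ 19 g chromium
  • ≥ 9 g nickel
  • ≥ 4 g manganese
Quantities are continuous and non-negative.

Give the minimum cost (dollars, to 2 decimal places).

Set it up as a linear program. Let x1 = kg of return scrap, x2 = kg of pure iron, x3 = kg of scrap grade B, x4 = kg of pig iron, x5 = kg of steel scrap.
Minimise 0.41x1 + 1.59x2 + 0.54x3 + 0.78x4 + 0.6x5 s.t.:
  3.1x1 + 0.1x2 + 3.5x3 + 45.2x4 + 2.7x5 ≥ 26.4   (carbon)
  10x1 + 2x3 + 1x5 ≥ 19   (chromium)
  5x1 + 1x3 + 1x5 ≥ 9   (nickel)
  8x1 + 1x2 + 8x3 + 5x4 + 7x5 ≥ 4   (manganese)
  x1, x2, x3, x4, x5 ≥ 0.
The optimal basis is {return scrap, pig iron}; pure iron, scrap grade B, steel scrap drop out. The carbon and chromium requirements are met with equality.
Solving gives x1 = 1.9, x4 = 0.4538.
Total cost: 0.41·1.9 + 0.78·0.4538 = 1.1330.

$1.13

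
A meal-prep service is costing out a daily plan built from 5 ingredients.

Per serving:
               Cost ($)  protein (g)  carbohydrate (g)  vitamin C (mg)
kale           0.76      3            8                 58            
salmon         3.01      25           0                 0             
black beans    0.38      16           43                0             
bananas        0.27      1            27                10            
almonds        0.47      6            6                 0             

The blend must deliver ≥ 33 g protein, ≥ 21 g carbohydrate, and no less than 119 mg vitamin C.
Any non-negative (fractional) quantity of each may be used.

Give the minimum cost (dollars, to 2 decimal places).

$2.20

Set it up as a linear program. Let x1 = servings of kale, x2 = servings of salmon, x3 = servings of black beans, x4 = servings of bananas, x5 = servings of almonds.
min 0.76x1 + 3.01x2 + 0.38x3 + 0.27x4 + 0.47x5 subject to:
  3x1 + 25x2 + 16x3 + 1x4 + 6x5 ≥ 33   (protein)
  8x1 + 43x3 + 27x4 + 6x5 ≥ 21   (carbohydrate)
  58x1 + 10x4 ≥ 119   (vitamin C)
  x1, x2, x3, x4, x5 ≥ 0.
The minimum-cost mix takes nothing from salmon, bananas, almonds — only kale, black beans. Binding constraints: protein and vitamin C.
That vertex is x1 = 2.052, x3 = 1.678.
Hence cost = 0.76·2.052 + 0.38·1.678 = $2.1972.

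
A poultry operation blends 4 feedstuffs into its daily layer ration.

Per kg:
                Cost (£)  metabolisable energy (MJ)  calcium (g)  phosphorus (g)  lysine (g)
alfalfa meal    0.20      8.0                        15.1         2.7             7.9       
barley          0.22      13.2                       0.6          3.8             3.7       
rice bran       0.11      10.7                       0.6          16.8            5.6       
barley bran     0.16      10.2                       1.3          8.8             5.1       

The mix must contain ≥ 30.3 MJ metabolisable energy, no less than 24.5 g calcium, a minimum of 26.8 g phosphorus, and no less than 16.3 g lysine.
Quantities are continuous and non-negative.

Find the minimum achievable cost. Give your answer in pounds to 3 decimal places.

£0.495

Set it up as a linear program. Let x1 = kg of alfalfa meal, x2 = kg of barley, x3 = kg of rice bran, x4 = kg of barley bran.
Minimise 0.2x1 + 0.22x2 + 0.11x3 + 0.16x4 s.t.:
  8x1 + 13.2x2 + 10.7x3 + 10.2x4 ≥ 30.3   (metabolisable energy)
  15.1x1 + 0.6x2 + 0.6x3 + 1.3x4 ≥ 24.5   (calcium)
  2.7x1 + 3.8x2 + 16.8x3 + 8.8x4 ≥ 26.8   (phosphorus)
  7.9x1 + 3.7x2 + 5.6x3 + 5.1x4 ≥ 16.3   (lysine)
  x1, x2, x3, x4 ≥ 0.
The minimum-cost mix takes nothing from barley, barley bran — only alfalfa meal, rice bran. Binding constraints: metabolisable energy and calcium.
That vertex is x1 = 1.556, x3 = 1.668.
Total cost: 0.2·1.556 + 0.11·1.668 = 0.49468.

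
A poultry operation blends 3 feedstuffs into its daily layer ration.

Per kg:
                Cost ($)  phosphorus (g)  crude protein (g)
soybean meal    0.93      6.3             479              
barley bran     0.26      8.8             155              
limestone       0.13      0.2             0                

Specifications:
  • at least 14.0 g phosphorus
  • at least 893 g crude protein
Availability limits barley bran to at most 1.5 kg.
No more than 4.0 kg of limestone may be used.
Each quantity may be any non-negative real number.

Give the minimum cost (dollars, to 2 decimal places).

$1.67

Treat it as an LP. Let x1 = kg of soybean meal, x2 = kg of barley bran, x3 = kg of limestone.
Minimise 0.93x1 + 0.26x2 + 0.13x3 s.t.:
  6.3x1 + 8.8x2 + 0.2x3 ≥ 14   (phosphorus)
  479x1 + 155x2 ≥ 893   (crude protein)
  x2 ≤ 1.5
  x3 ≤ 4
  x1, x2, x3 ≥ 0.
The cheapest feasible vertex uses only soybean meal, barley bran; limestone is not used. Binding constraints: crude protein and the barley bran cap.
So soybean meal = 1.379 kg, barley bran = 1.5 kg.
Cost = 0.93·1.379 + 0.26·1.5 = 1.6725.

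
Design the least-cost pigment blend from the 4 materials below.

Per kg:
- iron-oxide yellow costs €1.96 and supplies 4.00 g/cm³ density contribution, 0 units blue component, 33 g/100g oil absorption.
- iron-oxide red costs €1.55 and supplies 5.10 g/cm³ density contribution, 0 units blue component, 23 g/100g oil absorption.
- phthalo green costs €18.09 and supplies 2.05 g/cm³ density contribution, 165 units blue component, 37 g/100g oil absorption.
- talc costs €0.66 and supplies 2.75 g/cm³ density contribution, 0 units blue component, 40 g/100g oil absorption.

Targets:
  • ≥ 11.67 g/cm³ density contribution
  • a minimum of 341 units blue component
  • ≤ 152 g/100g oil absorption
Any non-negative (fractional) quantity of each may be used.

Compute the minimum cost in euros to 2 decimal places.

Let x1 = kg of iron-oxide yellow, x2 = kg of iron-oxide red, x3 = kg of phthalo green, x4 = kg of talc.
Minimise 1.96x1 + 1.55x2 + 18.09x3 + 0.66x4 subject to:
  4x1 + 5.1x2 + 2.05x3 + 2.75x4 ≥ 11.67   (density contribution)
  165x3 ≥ 341   (blue component)
  33x1 + 23x2 + 37x3 + 40x4 ≤ 152   (oil absorption)
  x1, x2, x3, x4 ≥ 0.
The optimal basis is {iron-oxide red, phthalo green, talc}; iron-oxide yellow drops out. There the density contribution, blue component, oil absorption constraints are tight.
So iron-oxide red = 0.6367 kg, phthalo green = 2.067 kg, talc = 1.522 kg.
Objective = 1.55·0.6367 + 18.09·2.067 + 0.66·1.522 = 39.3834.

€39.38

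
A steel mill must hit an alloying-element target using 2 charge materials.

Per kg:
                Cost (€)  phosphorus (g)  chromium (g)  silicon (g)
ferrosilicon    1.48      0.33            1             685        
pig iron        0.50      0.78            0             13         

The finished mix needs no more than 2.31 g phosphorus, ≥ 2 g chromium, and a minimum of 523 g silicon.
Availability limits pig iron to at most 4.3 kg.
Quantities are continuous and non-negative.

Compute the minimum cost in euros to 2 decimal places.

€2.96

Set it up as a linear program. Let x1 = kg of ferrosilicon, x2 = kg of pig iron.
Minimize 1.48x1 + 0.5x2 subject to:
  0.33x1 + 0.78x2 ≤ 2.31   (phosphorus)
  1x1 ≥ 2   (chromium)
  685x1 + 13x2 ≥ 523   (silicon)
  x2 ≤ 4.3
  x1, x2 ≥ 0.
The minimum-cost mix takes nothing from pig iron — only ferrosilicon. There the chromium constraint is tight.
Optimal quantities: ferrosilicon = 2 kg.
Objective = 1.48·2 = 2.9600.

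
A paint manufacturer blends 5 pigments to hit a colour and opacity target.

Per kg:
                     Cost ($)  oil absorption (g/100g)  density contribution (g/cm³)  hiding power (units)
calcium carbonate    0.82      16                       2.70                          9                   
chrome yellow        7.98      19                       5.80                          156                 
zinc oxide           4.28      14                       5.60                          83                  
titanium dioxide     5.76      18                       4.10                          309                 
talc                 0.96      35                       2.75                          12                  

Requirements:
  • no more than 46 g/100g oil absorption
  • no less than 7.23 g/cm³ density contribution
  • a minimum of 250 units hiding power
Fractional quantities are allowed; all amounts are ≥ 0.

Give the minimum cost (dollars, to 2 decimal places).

This is a linear program. Let x1 = kg of calcium carbonate, x2 = kg of chrome yellow, x3 = kg of zinc oxide, x4 = kg of titanium dioxide, x5 = kg of talc.
Minimize 0.82x1 + 7.98x2 + 4.28x3 + 5.76x4 + 0.96x5 s.t.:
  16x1 + 19x2 + 14x3 + 18x4 + 35x5 ≤ 46   (oil absorption)
  2.7x1 + 5.8x2 + 5.6x3 + 4.1x4 + 2.75x5 ≥ 7.23   (density contribution)
  9x1 + 156x2 + 83x3 + 309x4 + 12x5 ≥ 250   (hiding power)
  x1, x2, x3, x4, x5 ≥ 0.
At the optimum only calcium carbonate, titanium dioxide are positive (chrome yellow, zinc oxide, talc = 0). Binding constraints: density contribution and hiding power.
Optimal quantities: calcium carbonate = 1.516 kg, titanium dioxide = 0.7649 kg.
Objective = 0.82·1.516 + 5.76·0.7649 = 5.6489.

$5.65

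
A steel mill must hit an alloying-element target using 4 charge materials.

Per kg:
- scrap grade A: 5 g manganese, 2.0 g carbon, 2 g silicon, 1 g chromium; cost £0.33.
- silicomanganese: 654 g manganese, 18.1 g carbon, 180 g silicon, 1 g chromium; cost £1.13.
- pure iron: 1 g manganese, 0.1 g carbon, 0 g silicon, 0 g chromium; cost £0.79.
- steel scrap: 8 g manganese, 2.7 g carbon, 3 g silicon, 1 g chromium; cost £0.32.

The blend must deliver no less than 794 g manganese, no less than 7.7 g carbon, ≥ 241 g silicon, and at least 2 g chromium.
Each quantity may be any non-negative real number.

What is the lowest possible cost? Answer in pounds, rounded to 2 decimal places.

£1.72

Treat it as an LP. Let x1 = kg of scrap grade A, x2 = kg of silicomanganese, x3 = kg of pure iron, x4 = kg of steel scrap.
Minimise 0.33x1 + 1.13x2 + 0.79x3 + 0.32x4 subject to:
  5x1 + 654x2 + 1x3 + 8x4 ≥ 794   (manganese)
  2x1 + 18.1x2 + 0.1x3 + 2.7x4 ≥ 7.7   (carbon)
  2x1 + 180x2 + 3x4 ≥ 241   (silicon)
  1x1 + 1x2 + 1x4 ≥ 2   (chromium)
  x1, x2, x3, x4 ≥ 0.
The optimal basis is {silicomanganese, steel scrap}; scrap grade A, pure iron drop out. Binding constraints: silicon and chromium.
That vertex is x2 = 1.328, x4 = 0.6723.
Total cost: 1.13·1.328 + 0.32·0.6723 = 1.7158.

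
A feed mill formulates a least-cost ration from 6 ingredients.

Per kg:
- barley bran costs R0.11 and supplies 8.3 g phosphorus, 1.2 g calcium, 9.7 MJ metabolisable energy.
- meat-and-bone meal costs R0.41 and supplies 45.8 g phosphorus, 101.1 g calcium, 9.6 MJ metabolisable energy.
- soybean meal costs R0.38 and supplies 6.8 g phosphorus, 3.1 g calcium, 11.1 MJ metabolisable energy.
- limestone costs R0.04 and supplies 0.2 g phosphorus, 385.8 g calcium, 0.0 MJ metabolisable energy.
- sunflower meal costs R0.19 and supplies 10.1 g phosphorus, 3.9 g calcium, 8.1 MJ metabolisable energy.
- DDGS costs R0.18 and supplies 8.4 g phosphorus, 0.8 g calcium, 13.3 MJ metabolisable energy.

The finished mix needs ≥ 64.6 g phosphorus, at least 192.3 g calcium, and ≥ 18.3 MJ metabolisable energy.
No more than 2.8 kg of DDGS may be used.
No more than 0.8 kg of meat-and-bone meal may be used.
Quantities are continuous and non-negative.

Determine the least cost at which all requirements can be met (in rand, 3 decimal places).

R0.709

Let x1 = kg of barley bran, x2 = kg of meat-and-bone meal, x3 = kg of soybean meal, x4 = kg of limestone, x5 = kg of sunflower meal, x6 = kg of DDGS.
Minimise 0.11x1 + 0.41x2 + 0.38x3 + 0.04x4 + 0.19x5 + 0.18x6 subject to:
  8.3x1 + 45.8x2 + 6.8x3 + 0.2x4 + 10.1x5 + 8.4x6 ≥ 64.6   (phosphorus)
  1.2x1 + 101.1x2 + 3.1x3 + 385.8x4 + 3.9x5 + 0.8x6 ≥ 192.3   (calcium)
  9.7x1 + 9.6x2 + 11.1x3 + 8.1x5 + 13.3x6 ≥ 18.3   (metabolisable energy)
  x6 ≤ 2.8
  x2 ≤ 0.8
  x1, x2, x3, x4, x5, x6 ≥ 0.
The optimal basis is {barley bran, meat-and-bone meal, limestone}; soybean meal, sunflower meal, DDGS drop out. There the phosphorus, calcium, the meat-and-bone meal cap constraints are tight.
That vertex is x1 = 3.362, x2 = 0.8, x4 = 0.2783.
Total cost: 0.11·3.362 + 0.41·0.8 + 0.04·0.2783 = 0.70895.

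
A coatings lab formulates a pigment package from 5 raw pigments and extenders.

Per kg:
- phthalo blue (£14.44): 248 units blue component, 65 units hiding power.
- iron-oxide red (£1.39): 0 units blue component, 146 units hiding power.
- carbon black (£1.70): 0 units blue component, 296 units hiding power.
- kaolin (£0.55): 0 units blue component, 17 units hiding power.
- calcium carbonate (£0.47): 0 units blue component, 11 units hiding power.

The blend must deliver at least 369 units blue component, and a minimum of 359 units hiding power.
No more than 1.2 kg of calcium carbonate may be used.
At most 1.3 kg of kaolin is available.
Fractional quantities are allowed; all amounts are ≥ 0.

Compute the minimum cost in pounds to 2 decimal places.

Treat it as an LP. Let x1 = kg of phthalo blue, x2 = kg of iron-oxide red, x3 = kg of carbon black, x4 = kg of kaolin, x5 = kg of calcium carbonate.
Minimise 14.44x1 + 1.39x2 + 1.7x3 + 0.55x4 + 0.47x5 s.t.:
  248x1 ≥ 369   (blue component)
  65x1 + 146x2 + 296x3 + 17x4 + 11x5 ≥ 359   (hiding power)
  x5 ≤ 1.2
  x4 ≤ 1.3
  x1, x2, x3, x4, x5 ≥ 0.
The minimum-cost mix takes nothing from iron-oxide red, kaolin, calcium carbonate — only phthalo blue, carbon black. The blue component and hiding power requirements are met with equality.
So phthalo blue = 1.488 kg, carbon black = 0.8861 kg.
Objective = 14.44·1.488 + 1.7·0.8861 = 22.9931.

£22.99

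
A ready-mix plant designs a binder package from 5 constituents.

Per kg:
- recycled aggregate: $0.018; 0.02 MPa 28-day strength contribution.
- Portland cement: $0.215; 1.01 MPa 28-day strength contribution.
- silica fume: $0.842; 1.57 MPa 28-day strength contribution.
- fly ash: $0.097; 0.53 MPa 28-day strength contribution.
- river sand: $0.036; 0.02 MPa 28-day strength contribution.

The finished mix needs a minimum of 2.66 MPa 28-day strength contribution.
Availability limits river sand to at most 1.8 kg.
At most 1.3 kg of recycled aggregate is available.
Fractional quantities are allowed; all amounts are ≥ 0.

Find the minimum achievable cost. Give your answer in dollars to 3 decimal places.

$0.487

Let x1 = kg of recycled aggregate, x2 = kg of Portland cement, x3 = kg of silica fume, x4 = kg of fly ash, x5 = kg of river sand.
Minimise 0.018x1 + 0.215x2 + 0.842x3 + 0.097x4 + 0.036x5 subject to:
  0.02x1 + 1.01x2 + 1.57x3 + 0.53x4 + 0.02x5 ≥ 2.66   (28-day strength contribution)
  x5 ≤ 1.8
  x1 ≤ 1.3
  x1, x2, x3, x4, x5 ≥ 0.
At the optimum only fly ash is positive (recycled aggregate, Portland cement, silica fume, river sand = 0). The 28-day strength contribution requirement is met with equality.
Solving gives x4 = 5.019.
Objective = 0.097·5.019 = 0.48684.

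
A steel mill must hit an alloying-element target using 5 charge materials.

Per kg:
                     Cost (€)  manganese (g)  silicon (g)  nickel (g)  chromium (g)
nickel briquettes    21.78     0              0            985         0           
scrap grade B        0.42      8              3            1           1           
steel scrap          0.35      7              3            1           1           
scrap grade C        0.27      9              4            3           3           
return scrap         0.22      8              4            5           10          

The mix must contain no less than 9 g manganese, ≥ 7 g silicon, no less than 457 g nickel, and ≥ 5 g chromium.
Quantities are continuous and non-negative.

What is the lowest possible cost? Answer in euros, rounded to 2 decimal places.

Treat it as an LP. Let x1 = kg of nickel briquettes, x2 = kg of scrap grade B, x3 = kg of steel scrap, x4 = kg of scrap grade C, x5 = kg of return scrap.
Minimize 21.78x1 + 0.42x2 + 0.35x3 + 0.27x4 + 0.22x5 with:
  8x2 + 7x3 + 9x4 + 8x5 ≥ 9   (manganese)
  3x2 + 3x3 + 4x4 + 4x5 ≥ 7   (silicon)
  985x1 + 1x2 + 1x3 + 3x4 + 5x5 ≥ 457   (nickel)
  1x2 + 1x3 + 3x4 + 10x5 ≥ 5   (chromium)
  x1, x2, x3, x4, x5 ≥ 0.
At the optimum only nickel briquettes, return scrap are positive (scrap grade B, steel scrap, scrap grade C = 0). The silicon and nickel requirements are met with equality.
That vertex is x1 = 0.4551, x5 = 1.75.
Total cost: 21.78·0.4551 + 0.22·1.75 = 10.2971.

€10.30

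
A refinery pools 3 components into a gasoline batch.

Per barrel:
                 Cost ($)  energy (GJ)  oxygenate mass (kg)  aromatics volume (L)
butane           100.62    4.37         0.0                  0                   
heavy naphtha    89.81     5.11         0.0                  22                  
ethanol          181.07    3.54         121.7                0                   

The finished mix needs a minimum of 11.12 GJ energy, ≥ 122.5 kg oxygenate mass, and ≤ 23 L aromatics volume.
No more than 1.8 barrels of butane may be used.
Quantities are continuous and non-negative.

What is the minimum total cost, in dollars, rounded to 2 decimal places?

$327.14

Let x1 = barrels of butane, x2 = barrels of heavy naphtha, x3 = barrels of ethanol.
min 100.62x1 + 89.81x2 + 181.07x3 subject to:
  4.37x1 + 5.11x2 + 3.54x3 ≥ 11.12   (energy)
  121.7x3 ≥ 122.5   (oxygenate mass)
  22x2 ≤ 23   (aromatics volume)
  x1 ≤ 1.8
  x1, x2, x3 ≥ 0.
The optimal mix uses every input. The energy, oxygenate mass, aromatics volume requirements are met with equality.
So butane = 0.506741 barrels, heavy naphtha = 1.04545 barrels, ethanol = 1.00657 barrels.
Objective = 100.62·0.506741 + 89.81·1.04545 + 181.07·1.00657 = 327.1398.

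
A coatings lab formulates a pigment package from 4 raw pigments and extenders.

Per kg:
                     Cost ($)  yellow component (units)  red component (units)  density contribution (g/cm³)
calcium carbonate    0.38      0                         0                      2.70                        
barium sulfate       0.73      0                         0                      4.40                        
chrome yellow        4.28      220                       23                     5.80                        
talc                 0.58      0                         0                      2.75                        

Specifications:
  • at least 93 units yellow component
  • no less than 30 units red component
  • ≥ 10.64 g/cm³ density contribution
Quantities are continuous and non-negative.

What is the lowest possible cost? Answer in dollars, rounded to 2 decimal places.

$6.02

Let x1 = kg of calcium carbonate, x2 = kg of barium sulfate, x3 = kg of chrome yellow, x4 = kg of talc.
min 0.38x1 + 0.73x2 + 4.28x3 + 0.58x4 with:
  220x3 ≥ 93   (yellow component)
  23x3 ≥ 30   (red component)
  2.7x1 + 4.4x2 + 5.8x3 + 2.75x4 ≥ 10.64   (density contribution)
  x1, x2, x3, x4 ≥ 0.
The minimum-cost mix takes nothing from barium sulfate, talc — only calcium carbonate, chrome yellow. There the red component and density contribution constraints are tight.
Solving gives x1 = 1.1388, x3 = 1.3043.
Objective = 0.38·1.1388 + 4.28·1.3043 = 6.0151.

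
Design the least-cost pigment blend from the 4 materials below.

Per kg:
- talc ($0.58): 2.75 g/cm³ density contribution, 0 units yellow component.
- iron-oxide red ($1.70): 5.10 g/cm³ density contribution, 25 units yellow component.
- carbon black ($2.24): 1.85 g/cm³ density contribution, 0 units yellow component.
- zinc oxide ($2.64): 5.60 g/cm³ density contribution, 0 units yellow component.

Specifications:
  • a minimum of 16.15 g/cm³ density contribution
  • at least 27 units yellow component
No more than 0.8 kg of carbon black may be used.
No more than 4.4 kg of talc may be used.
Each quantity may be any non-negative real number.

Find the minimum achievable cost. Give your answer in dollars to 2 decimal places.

$4.08

Let x1 = kg of talc, x2 = kg of iron-oxide red, x3 = kg of carbon black, x4 = kg of zinc oxide.
min 0.58x1 + 1.7x2 + 2.24x3 + 2.64x4 s.t.:
  2.75x1 + 5.1x2 + 1.85x3 + 5.6x4 ≥ 16.15   (density contribution)
  25x2 ≥ 27   (yellow component)
  x3 ≤ 0.8
  x1 ≤ 4.4
  x1, x2, x3, x4 ≥ 0.
At the optimum only talc, iron-oxide red are positive (carbon black, zinc oxide = 0). Binding constraints: density contribution and yellow component.
That vertex is x1 = 3.87, x2 = 1.08.
Hence cost = 0.58·3.87 + 1.7·1.08 = $4.0806.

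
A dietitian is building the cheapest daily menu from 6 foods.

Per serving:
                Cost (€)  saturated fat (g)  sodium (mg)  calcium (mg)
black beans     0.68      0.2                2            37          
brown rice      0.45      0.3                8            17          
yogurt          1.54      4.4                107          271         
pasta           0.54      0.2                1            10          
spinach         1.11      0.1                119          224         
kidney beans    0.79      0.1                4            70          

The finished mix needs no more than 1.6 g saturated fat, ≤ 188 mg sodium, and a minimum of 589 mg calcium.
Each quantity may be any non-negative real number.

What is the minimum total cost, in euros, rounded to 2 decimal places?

Let x1 = servings of black beans, x2 = servings of brown rice, x3 = servings of yogurt, x4 = servings of pasta, x5 = servings of spinach, x6 = servings of kidney beans.
Minimise 0.68x1 + 0.45x2 + 1.54x3 + 0.54x4 + 1.11x5 + 0.79x6 subject to:
  0.2x1 + 0.3x2 + 4.4x3 + 0.2x4 + 0.1x5 + 0.1x6 ≤ 1.6   (saturated fat)
  2x1 + 8x2 + 107x3 + 1x4 + 119x5 + 4x6 ≤ 188   (sodium)
  37x1 + 17x2 + 271x3 + 10x4 + 224x5 + 70x6 ≥ 589   (calcium)
  x1, x2, x3, x4, x5, x6 ≥ 0.
At the optimum only yogurt, spinach, kidney beans are positive (black beans, brown rice, pasta = 0). There the saturated fat, sodium, calcium constraints are tight.
That vertex is x3 = 0.2566, x5 = 1.232, x6 = 3.478.
Total cost: 1.54·0.2566 + 1.11·1.232 + 0.79·3.478 = 4.5103.

€4.51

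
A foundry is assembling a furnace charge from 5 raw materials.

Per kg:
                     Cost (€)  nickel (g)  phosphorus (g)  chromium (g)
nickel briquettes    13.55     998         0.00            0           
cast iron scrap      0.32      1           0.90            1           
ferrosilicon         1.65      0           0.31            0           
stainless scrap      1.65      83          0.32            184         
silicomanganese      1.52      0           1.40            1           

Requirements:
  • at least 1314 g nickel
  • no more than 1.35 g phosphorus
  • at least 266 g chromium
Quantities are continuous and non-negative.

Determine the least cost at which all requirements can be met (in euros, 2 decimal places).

Let x1 = kg of nickel briquettes, x2 = kg of cast iron scrap, x3 = kg of ferrosilicon, x4 = kg of stainless scrap, x5 = kg of silicomanganese.
Minimise 13.55x1 + 0.32x2 + 1.65x3 + 1.65x4 + 1.52x5 s.t.:
  998x1 + 1x2 + 83x4 ≥ 1314   (nickel)
  0.9x2 + 0.31x3 + 0.32x4 + 1.4x5 ≤ 1.35   (phosphorus)
  1x2 + 184x4 + 1x5 ≥ 266   (chromium)
  x1, x2, x3, x4, x5 ≥ 0.
The optimal basis is {nickel briquettes, stainless scrap}; cast iron scrap, ferrosilicon, silicomanganese drop out. The nickel and chromium requirements are met with equality.
Solving gives x1 = 1.1964, x4 = 1.4457.
Hence cost = 13.55·1.1964 + 1.65·1.4457 = €18.5966.

€18.60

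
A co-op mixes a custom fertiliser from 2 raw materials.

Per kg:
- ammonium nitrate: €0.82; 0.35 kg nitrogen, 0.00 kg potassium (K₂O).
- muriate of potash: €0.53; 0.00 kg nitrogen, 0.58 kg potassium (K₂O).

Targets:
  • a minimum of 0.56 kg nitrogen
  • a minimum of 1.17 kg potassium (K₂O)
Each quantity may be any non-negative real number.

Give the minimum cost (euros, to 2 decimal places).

€2.38

Let x1 = kg of ammonium nitrate, x2 = kg of muriate of potash.
min 0.82x1 + 0.53x2 with:
  0.35x1 ≥ 0.56   (nitrogen)
  0.58x2 ≥ 1.17   (potassium (K₂O))
  x1, x2 ≥ 0.
Both inputs are positive at the optimum. Binding constraints: nitrogen and potassium (K₂O).
Solving gives x1 = 1.6, x2 = 2.017.
Objective = 0.82·1.6 + 0.53·2.017 = 2.3810.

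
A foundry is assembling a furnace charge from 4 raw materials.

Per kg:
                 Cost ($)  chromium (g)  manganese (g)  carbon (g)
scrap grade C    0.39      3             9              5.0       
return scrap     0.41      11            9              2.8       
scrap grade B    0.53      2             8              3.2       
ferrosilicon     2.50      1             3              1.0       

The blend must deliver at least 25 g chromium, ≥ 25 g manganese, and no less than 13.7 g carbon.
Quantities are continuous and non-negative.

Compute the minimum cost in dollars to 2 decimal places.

Let x1 = kg of scrap grade C, x2 = kg of return scrap, x3 = kg of scrap grade B, x4 = kg of ferrosilicon.
Minimise 0.39x1 + 0.41x2 + 0.53x3 + 2.5x4 s.t.:
  3x1 + 11x2 + 2x3 + 1x4 ≥ 25   (chromium)
  9x1 + 9x2 + 8x3 + 3x4 ≥ 25   (manganese)
  5x1 + 2.8x2 + 3.2x3 + 1x4 ≥ 13.7   (carbon)
  x1, x2, x3, x4 ≥ 0.
The optimal basis is {scrap grade C, return scrap}; scrap grade B, ferrosilicon drop out. There the chromium and carbon constraints are tight.
Solving gives x1 = 1.732, x2 = 1.8.
Total cost: 0.39·1.732 + 0.41·1.8 = 1.4135.

$1.41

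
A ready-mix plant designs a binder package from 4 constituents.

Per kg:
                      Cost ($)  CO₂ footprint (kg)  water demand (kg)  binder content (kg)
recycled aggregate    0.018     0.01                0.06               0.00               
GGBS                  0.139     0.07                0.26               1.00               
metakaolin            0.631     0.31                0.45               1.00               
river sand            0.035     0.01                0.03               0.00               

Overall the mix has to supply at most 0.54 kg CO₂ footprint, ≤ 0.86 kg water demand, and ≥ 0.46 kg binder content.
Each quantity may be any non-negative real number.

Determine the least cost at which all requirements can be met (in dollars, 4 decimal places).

This is a linear program. Let x1 = kg of recycled aggregate, x2 = kg of GGBS, x3 = kg of metakaolin, x4 = kg of river sand.
min 0.018x1 + 0.139x2 + 0.631x3 + 0.035x4 subject to:
  0.01x1 + 0.07x2 + 0.31x3 + 0.01x4 ≤ 0.54   (CO₂ footprint)
  0.06x1 + 0.26x2 + 0.45x3 + 0.03x4 ≤ 0.86   (water demand)
  1x2 + 1x3 ≥ 0.46   (binder content)
  x1, x2, x3, x4 ≥ 0.
The optimal basis is {GGBS}; recycled aggregate, metakaolin, river sand drop out. There the binder content constraint is tight.
So GGBS = 0.46 kg.
Objective = 0.139·0.46 = 0.063940.

$0.0639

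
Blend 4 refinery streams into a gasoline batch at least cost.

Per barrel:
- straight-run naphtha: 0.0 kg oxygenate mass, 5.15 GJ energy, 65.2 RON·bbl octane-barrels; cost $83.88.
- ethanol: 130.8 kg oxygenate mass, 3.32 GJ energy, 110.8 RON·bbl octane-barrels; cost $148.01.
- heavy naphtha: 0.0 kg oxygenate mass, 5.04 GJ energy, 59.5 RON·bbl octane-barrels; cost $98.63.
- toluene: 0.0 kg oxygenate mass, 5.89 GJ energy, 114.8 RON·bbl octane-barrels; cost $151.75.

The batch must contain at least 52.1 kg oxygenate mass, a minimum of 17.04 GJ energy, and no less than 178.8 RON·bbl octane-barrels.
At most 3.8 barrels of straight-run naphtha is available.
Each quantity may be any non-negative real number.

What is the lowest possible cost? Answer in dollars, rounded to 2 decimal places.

$314.95

Let x1 = barrels of straight-run naphtha, x2 = barrels of ethanol, x3 = barrels of heavy naphtha, x4 = barrels of toluene.
Minimize 83.88x1 + 148.01x2 + 98.63x3 + 151.75x4 subject to:
  130.8x2 ≥ 52.1   (oxygenate mass)
  5.15x1 + 3.32x2 + 5.04x3 + 5.89x4 ≥ 17.04   (energy)
  65.2x1 + 110.8x2 + 59.5x3 + 114.8x4 ≥ 178.8   (octane-barrels)
  x1 ≤ 3.8
  x1, x2, x3, x4 ≥ 0.
The cheapest feasible vertex uses only straight-run naphtha, ethanol; heavy naphtha, toluene are not used. The oxygenate mass and energy requirements are met with equality.
Optimal quantities: straight-run naphtha = 3.052 barrels, ethanol = 0.3983 barrels.
Objective = 83.88·3.052 + 148.01·0.3983 = 314.9541.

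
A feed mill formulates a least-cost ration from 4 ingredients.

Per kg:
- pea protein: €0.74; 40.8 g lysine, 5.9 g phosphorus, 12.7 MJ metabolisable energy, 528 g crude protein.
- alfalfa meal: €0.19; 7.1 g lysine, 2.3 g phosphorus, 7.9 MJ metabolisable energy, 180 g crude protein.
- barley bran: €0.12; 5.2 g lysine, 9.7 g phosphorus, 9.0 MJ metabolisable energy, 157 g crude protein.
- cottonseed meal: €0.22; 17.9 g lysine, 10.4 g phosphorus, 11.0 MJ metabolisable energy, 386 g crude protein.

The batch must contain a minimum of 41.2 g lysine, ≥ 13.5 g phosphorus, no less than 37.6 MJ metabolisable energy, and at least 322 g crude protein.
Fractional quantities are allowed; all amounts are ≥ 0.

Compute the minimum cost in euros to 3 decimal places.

€0.625

This is a linear program. Let x1 = kg of pea protein, x2 = kg of alfalfa meal, x3 = kg of barley bran, x4 = kg of cottonseed meal.
Minimize 0.74x1 + 0.19x2 + 0.12x3 + 0.22x4 subject to:
  40.8x1 + 7.1x2 + 5.2x3 + 17.9x4 ≥ 41.2   (lysine)
  5.9x1 + 2.3x2 + 9.7x3 + 10.4x4 ≥ 13.5   (phosphorus)
  12.7x1 + 7.9x2 + 9x3 + 11x4 ≥ 37.6   (metabolisable energy)
  528x1 + 180x2 + 157x3 + 386x4 ≥ 322   (crude protein)
  x1, x2, x3, x4 ≥ 0.
The optimal basis is {barley bran, cottonseed meal}; pea protein, alfalfa meal drop out. The lysine and metabolisable energy requirements are met with equality.
Optimal quantities: barley bran = 2.116 kg, cottonseed meal = 1.687 kg.
Total cost: 0.12·2.116 + 0.22·1.687 = 0.62506.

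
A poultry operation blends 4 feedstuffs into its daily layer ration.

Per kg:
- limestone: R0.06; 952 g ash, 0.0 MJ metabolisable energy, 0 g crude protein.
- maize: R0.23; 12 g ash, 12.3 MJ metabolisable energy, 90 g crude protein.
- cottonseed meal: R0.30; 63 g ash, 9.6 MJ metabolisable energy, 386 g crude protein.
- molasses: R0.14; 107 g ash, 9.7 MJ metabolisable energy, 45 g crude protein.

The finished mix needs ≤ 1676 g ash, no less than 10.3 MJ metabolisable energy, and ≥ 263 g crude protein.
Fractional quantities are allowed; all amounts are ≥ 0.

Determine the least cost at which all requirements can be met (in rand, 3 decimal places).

R0.250

Treat it as an LP. Let x1 = kg of limestone, x2 = kg of maize, x3 = kg of cottonseed meal, x4 = kg of molasses.
Minimize 0.06x1 + 0.23x2 + 0.3x3 + 0.14x4 with:
  952x1 + 12x2 + 63x3 + 107x4 ≤ 1676   (ash)
  12.3x2 + 9.6x3 + 9.7x4 ≥ 10.3   (metabolisable energy)
  90x2 + 386x3 + 45x4 ≥ 263   (crude protein)
  x1, x2, x3, x4 ≥ 0.
The optimal basis is {cottonseed meal, molasses}; limestone, maize drop out. The metabolisable energy and crude protein requirements are met with equality.
So cottonseed meal = 0.6303 kg, molasses = 0.4381 kg.
Hence cost = 0.3·0.6303 + 0.14·0.4381 = R0.25042.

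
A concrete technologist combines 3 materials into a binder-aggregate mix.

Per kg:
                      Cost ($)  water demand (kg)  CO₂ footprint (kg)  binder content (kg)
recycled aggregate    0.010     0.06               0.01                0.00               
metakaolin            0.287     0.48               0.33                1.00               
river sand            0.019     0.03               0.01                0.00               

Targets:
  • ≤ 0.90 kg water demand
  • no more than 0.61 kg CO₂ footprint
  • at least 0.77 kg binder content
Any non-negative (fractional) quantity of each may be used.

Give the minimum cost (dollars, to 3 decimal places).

Set it up as a linear program. Let x1 = kg of recycled aggregate, x2 = kg of metakaolin, x3 = kg of river sand.
Minimise 0.01x1 + 0.287x2 + 0.019x3 with:
  0.06x1 + 0.48x2 + 0.03x3 ≤ 0.9   (water demand)
  0.01x1 + 0.33x2 + 0.01x3 ≤ 0.61   (CO₂ footprint)
  1x2 ≥ 0.77   (binder content)
  x1, x2, x3 ≥ 0.
At the optimum only metakaolin is positive (recycled aggregate, river sand = 0). There the binder content constraint is tight.
That vertex is x2 = 0.77.
Hence cost = 0.287·0.77 = $0.22099.

$0.221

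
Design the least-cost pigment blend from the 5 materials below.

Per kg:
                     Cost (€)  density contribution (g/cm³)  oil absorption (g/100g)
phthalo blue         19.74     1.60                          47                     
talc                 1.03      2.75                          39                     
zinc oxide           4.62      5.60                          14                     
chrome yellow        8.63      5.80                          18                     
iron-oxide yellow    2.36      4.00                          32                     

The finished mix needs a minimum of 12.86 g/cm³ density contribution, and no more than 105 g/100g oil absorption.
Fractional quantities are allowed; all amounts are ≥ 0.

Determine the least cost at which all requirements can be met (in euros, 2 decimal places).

€7.51

Set it up as a linear program. Let x1 = kg of phthalo blue, x2 = kg of talc, x3 = kg of zinc oxide, x4 = kg of chrome yellow, x5 = kg of iron-oxide yellow.
Minimise 19.74x1 + 1.03x2 + 4.62x3 + 8.63x4 + 2.36x5 with:
  1.6x1 + 2.75x2 + 5.6x3 + 5.8x4 + 4x5 ≥ 12.86   (density contribution)
  47x1 + 39x2 + 14x3 + 18x4 + 32x5 ≤ 105   (oil absorption)
  x1, x2, x3, x4, x5 ≥ 0.
At the optimum only talc, iron-oxide yellow are positive (phthalo blue, zinc oxide, chrome yellow = 0). There the density contribution and oil absorption constraints are tight.
Solving gives x2 = 0.1247, x5 = 3.129.
Objective = 1.03·0.1247 + 2.36·3.129 = 7.5129.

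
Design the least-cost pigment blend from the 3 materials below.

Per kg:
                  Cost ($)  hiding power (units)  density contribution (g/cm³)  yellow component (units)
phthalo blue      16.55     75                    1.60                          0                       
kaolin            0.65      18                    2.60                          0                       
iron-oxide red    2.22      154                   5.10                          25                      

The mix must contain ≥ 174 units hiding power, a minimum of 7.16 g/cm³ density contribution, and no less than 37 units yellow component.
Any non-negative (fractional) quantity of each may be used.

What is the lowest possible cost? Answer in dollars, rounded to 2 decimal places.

Set it up as a linear program. Let x1 = kg of phthalo blue, x2 = kg of kaolin, x3 = kg of iron-oxide red.
Minimize 16.55x1 + 0.65x2 + 2.22x3 subject to:
  75x1 + 18x2 + 154x3 ≥ 174   (hiding power)
  1.6x1 + 2.6x2 + 5.1x3 ≥ 7.16   (density contribution)
  25x3 ≥ 37   (yellow component)
  x1, x2, x3 ≥ 0.
The optimal basis is {iron-oxide red}; phthalo blue, kaolin drop out. The yellow component requirement is met with equality.
That vertex is x3 = 1.48.
Objective = 2.22·1.48 = 3.2856.

$3.29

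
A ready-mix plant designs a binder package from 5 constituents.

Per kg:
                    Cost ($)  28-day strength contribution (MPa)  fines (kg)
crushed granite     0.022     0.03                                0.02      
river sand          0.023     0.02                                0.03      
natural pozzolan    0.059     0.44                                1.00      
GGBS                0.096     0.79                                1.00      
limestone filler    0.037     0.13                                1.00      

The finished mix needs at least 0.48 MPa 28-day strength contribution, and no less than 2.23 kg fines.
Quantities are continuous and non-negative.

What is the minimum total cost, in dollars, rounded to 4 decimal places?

Treat it as an LP. Let x1 = kg of crushed granite, x2 = kg of river sand, x3 = kg of natural pozzolan, x4 = kg of GGBS, x5 = kg of limestone filler.
Minimize 0.022x1 + 0.023x2 + 0.059x3 + 0.096x4 + 0.037x5 with:
  0.03x1 + 0.02x2 + 0.44x3 + 0.79x4 + 0.13x5 ≥ 0.48   (28-day strength contribution)
  0.02x1 + 0.03x2 + 1x3 + 1x4 + 1x5 ≥ 2.23   (fines)
  x1, x2, x3, x4, x5 ≥ 0.
At the optimum only natural pozzolan, limestone filler are positive (crushed granite, river sand, GGBS = 0). There the 28-day strength contribution and fines constraints are tight.
So natural pozzolan = 0.6132 kg, limestone filler = 1.617 kg.
Total cost: 0.059·0.6132 + 0.037·1.617 = 0.096008.

$0.0960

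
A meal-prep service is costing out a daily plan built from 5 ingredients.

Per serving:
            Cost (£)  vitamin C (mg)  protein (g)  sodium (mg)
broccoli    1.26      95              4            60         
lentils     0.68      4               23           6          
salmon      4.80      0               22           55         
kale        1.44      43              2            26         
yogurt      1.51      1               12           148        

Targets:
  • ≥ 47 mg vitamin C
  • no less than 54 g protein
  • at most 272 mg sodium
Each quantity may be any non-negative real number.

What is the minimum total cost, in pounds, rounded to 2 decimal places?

Treat it as an LP. Let x1 = servings of broccoli, x2 = servings of lentils, x3 = servings of salmon, x4 = servings of kale, x5 = servings of yogurt.
Minimise 1.26x1 + 0.68x2 + 4.8x3 + 1.44x4 + 1.51x5 s.t.:
  95x1 + 4x2 + 43x4 + 1x5 ≥ 47   (vitamin C)
  4x1 + 23x2 + 22x3 + 2x4 + 12x5 ≥ 54   (protein)
  60x1 + 6x2 + 55x3 + 26x4 + 148x5 ≤ 272   (sodium)
  x1, x2, x3, x4, x5 ≥ 0.
At the optimum only broccoli, lentils are positive (salmon, kale, yogurt = 0). Binding constraints: vitamin C and protein.
So broccoli = 0.3988 servings, lentils = 2.278 servings.
Total cost: 1.26·0.3988 + 0.68·2.278 = 2.0515.

£2.05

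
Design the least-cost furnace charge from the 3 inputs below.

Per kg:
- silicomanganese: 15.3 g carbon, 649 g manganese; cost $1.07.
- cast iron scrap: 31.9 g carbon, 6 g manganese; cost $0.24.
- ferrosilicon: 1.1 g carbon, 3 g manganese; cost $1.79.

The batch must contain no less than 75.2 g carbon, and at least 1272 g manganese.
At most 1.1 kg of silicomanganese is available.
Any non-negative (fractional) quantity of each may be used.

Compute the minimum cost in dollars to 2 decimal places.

$23.50

Set it up as a linear program. Let x1 = kg of silicomanganese, x2 = kg of cast iron scrap, x3 = kg of ferrosilicon.
Minimise 1.07x1 + 0.24x2 + 1.79x3 s.t.:
  15.3x1 + 31.9x2 + 1.1x3 ≥ 75.2   (carbon)
  649x1 + 6x2 + 3x3 ≥ 1272   (manganese)
  x1 ≤ 1.1
  x1, x2, x3 ≥ 0.
The optimal basis is {silicomanganese, cast iron scrap}; ferrosilicon drops out. There the manganese and the silicomanganese cap constraints are tight.
Optimal quantities: silicomanganese = 1.1 kg, cast iron scrap = 93.02 kg.
Total cost: 1.07·1.1 + 0.24·93.02 = 23.5018.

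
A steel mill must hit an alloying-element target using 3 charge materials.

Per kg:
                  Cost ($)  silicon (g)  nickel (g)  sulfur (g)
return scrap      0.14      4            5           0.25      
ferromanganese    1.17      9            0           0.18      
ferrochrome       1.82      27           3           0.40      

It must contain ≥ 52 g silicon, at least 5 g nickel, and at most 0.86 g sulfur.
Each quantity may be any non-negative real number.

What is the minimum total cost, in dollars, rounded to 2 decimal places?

$3.44

Set it up as a linear program. Let x1 = kg of return scrap, x2 = kg of ferromanganese, x3 = kg of ferrochrome.
Minimise 0.14x1 + 1.17x2 + 1.82x3 s.t.:
  4x1 + 9x2 + 27x3 ≥ 52   (silicon)
  5x1 + 3x3 ≥ 5   (nickel)
  0.25x1 + 0.18x2 + 0.4x3 ≤ 0.86   (sulfur)
  x1, x2, x3 ≥ 0.
The optimal basis is {return scrap, ferrochrome}; ferromanganese drops out. Binding constraints: silicon and sulfur.
That vertex is x1 = 0.4699, x3 = 1.856.
Objective = 0.14·0.4699 + 1.82·1.856 = 3.4437.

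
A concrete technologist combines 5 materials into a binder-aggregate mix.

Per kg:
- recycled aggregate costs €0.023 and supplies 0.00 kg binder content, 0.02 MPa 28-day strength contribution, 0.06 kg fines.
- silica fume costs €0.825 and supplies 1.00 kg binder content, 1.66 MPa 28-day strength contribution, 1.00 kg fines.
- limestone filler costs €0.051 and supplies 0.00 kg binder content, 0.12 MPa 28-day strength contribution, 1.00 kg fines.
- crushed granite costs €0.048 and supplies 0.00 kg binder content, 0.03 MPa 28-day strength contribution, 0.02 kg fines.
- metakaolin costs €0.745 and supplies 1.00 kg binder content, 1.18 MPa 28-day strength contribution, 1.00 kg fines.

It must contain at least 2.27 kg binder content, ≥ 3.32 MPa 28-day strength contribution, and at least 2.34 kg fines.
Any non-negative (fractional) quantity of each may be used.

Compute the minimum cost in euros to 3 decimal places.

Let x1 = kg of recycled aggregate, x2 = kg of silica fume, x3 = kg of limestone filler, x4 = kg of crushed granite, x5 = kg of metakaolin.
min 0.023x1 + 0.825x2 + 0.051x3 + 0.048x4 + 0.745x5 s.t.:
  1x2 + 1x5 ≥ 2.27   (binder content)
  0.02x1 + 1.66x2 + 0.12x3 + 0.03x4 + 1.18x5 ≥ 3.32   (28-day strength contribution)
  0.06x1 + 1x2 + 1x3 + 0.02x4 + 1x5 ≥ 2.34   (fines)
  x1, x2, x3, x4, x5 ≥ 0.
At the optimum only silica fume, limestone filler, metakaolin are positive (recycled aggregate, crushed granite = 0). There the binder content, 28-day strength contribution, fines constraints are tight.
That vertex is x2 = 1.319, x3 = 0.07, x5 = 0.9513.
Objective = 0.825·1.319 + 0.051·0.07 + 0.745·0.9513 = 1.80046.

€1.800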